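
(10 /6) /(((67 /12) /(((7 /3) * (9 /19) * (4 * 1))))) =1680 /1273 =1.32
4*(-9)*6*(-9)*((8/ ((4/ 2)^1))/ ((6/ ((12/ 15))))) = 5184/ 5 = 1036.80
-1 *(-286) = 286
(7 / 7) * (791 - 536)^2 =65025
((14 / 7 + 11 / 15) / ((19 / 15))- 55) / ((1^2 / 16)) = -845.47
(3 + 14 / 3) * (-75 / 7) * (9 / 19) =-5175 / 133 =-38.91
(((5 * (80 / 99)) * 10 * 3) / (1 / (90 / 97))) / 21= 40000 / 7469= 5.36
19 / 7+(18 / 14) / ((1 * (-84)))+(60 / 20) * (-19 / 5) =-8527 / 980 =-8.70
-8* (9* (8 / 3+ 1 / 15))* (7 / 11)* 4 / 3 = -9184 / 55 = -166.98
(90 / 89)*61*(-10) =-54900 / 89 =-616.85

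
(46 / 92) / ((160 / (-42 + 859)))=2.55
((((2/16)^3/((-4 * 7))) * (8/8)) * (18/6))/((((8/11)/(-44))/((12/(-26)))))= -1089/186368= -0.01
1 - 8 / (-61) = 69 / 61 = 1.13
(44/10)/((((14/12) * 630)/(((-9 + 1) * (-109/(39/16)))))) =306944/143325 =2.14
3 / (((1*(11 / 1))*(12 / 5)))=0.11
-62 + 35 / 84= -739 / 12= -61.58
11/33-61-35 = -287/3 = -95.67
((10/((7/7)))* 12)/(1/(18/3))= 720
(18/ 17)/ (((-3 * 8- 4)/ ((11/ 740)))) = -99/ 176120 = -0.00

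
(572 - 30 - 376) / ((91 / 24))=3984 / 91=43.78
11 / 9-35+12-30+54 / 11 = -4640 / 99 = -46.87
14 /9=1.56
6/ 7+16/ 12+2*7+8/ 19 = 6628/ 399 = 16.61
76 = 76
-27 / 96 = -9 / 32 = -0.28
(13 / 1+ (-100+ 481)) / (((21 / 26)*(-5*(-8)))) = 2561 / 210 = 12.20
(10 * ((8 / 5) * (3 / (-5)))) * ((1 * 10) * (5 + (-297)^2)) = -8468544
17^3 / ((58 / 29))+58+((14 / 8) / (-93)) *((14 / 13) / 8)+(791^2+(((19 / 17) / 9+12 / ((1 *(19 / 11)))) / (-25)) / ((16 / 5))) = 14718882276641 / 23430420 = 628195.41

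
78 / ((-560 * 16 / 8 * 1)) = -0.07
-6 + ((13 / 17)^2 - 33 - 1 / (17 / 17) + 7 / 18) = -203015 / 5202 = -39.03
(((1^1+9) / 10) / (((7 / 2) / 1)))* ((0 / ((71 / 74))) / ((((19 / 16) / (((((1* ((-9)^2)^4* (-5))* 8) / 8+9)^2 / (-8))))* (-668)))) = 0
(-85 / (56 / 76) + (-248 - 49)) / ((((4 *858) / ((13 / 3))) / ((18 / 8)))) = -5773 / 4928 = -1.17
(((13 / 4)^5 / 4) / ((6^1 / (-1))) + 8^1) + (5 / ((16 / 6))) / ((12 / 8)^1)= -143965 / 24576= -5.86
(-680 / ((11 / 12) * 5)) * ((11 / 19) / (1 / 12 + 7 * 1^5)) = -1152 / 95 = -12.13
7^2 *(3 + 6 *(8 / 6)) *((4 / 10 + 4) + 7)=30723 / 5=6144.60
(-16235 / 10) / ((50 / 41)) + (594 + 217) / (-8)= -286529 / 200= -1432.64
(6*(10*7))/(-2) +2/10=-1049/5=-209.80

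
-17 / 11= -1.55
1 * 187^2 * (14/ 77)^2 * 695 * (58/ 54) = 23299180/ 27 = 862932.59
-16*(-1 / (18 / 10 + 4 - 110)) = -80 / 521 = -0.15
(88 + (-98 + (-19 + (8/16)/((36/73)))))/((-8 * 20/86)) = 17329/1152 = 15.04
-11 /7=-1.57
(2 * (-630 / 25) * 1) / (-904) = 0.06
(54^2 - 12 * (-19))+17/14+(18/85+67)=3822787/1190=3212.43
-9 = -9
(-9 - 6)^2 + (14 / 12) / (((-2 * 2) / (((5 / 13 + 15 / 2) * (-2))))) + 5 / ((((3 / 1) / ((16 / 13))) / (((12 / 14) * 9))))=245.42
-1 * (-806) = 806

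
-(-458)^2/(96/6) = -52441/4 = -13110.25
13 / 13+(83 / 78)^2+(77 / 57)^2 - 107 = -226315411 / 2196324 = -103.04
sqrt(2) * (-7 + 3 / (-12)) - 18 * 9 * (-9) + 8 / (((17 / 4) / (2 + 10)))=25170 / 17 - 29 * sqrt(2) / 4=1470.34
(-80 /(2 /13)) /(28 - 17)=-520 /11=-47.27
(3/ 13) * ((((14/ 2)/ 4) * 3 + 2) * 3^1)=261/ 52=5.02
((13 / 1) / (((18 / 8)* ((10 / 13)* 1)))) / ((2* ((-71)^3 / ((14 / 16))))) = -1183 / 128847960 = -0.00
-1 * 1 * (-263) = 263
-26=-26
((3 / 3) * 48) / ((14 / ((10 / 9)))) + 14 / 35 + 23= 2857 / 105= 27.21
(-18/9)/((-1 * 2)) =1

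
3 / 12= 1 / 4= 0.25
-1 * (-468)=468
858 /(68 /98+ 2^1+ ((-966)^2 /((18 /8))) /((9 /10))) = 189189 /101610914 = 0.00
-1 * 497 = -497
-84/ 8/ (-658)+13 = 13.02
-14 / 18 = -7 / 9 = -0.78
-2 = -2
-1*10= -10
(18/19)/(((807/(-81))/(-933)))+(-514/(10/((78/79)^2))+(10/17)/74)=3874201158113/100318426895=38.62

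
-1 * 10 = -10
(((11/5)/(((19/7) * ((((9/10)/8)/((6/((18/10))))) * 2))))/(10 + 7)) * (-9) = -6160/969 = -6.36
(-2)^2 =4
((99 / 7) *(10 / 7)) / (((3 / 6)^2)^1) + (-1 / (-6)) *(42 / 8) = 32023 / 392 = 81.69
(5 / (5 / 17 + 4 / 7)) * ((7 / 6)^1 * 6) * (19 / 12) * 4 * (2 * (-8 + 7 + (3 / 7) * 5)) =180880 / 309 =585.37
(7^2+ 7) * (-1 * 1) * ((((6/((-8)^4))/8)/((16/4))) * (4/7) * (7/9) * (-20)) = 35/1536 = 0.02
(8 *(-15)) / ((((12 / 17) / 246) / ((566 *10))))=-236701200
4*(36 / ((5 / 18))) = 2592 / 5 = 518.40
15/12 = 1.25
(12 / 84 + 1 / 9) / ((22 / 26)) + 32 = 22384 / 693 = 32.30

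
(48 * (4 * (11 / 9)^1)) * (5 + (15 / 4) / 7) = 27280 / 21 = 1299.05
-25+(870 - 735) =110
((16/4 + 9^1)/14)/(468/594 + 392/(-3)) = -429/60004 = -0.01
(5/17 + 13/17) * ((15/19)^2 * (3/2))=6075/6137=0.99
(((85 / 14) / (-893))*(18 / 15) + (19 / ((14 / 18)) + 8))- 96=-397436 / 6251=-63.58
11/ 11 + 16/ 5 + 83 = 436/ 5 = 87.20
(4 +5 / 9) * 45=205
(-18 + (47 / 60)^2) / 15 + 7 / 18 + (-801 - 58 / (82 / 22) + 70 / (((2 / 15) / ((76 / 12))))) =5551978769 / 2214000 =2507.67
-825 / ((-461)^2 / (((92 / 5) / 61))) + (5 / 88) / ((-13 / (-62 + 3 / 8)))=31816792805 / 118644523712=0.27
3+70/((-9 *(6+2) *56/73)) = 1.73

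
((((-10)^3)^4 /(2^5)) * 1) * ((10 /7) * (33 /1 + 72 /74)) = 392812500000000 /259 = 1516650579150.58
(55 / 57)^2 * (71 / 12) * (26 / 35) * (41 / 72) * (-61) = -1396595915 / 9824976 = -142.15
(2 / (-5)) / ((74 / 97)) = -97 / 185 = -0.52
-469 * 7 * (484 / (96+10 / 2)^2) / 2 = -794486 / 10201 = -77.88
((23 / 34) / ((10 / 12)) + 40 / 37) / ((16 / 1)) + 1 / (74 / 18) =18193 / 50320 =0.36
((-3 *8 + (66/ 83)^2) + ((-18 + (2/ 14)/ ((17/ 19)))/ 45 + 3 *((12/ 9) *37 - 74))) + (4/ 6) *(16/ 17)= -3583430237/ 36890595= -97.14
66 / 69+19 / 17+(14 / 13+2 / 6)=53134 / 15249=3.48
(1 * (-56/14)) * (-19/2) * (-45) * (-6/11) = 10260/11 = 932.73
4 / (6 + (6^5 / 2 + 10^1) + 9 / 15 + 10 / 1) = 20 / 19573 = 0.00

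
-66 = -66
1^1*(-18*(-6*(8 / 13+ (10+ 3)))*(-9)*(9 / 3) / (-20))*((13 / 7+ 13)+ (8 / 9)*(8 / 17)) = 30323.64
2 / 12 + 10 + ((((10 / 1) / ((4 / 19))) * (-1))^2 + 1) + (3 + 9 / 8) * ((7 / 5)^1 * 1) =272783 / 120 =2273.19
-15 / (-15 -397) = 0.04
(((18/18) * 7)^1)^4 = 2401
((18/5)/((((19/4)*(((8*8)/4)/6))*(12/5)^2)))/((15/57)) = 3/16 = 0.19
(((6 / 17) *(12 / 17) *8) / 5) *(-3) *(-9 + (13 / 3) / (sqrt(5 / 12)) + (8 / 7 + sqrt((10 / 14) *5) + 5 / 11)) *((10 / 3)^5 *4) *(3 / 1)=-26624000 *sqrt(15) / 2601 - 25600000 *sqrt(7) / 6069 + 972800000 / 22253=-7088.84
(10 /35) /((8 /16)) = 4 /7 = 0.57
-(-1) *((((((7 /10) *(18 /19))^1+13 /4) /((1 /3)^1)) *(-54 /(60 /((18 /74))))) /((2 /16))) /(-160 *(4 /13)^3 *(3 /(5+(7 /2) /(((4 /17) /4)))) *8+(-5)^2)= -140478377 /158965875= -0.88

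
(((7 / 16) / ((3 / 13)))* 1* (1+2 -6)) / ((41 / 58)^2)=-76531 / 6724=-11.38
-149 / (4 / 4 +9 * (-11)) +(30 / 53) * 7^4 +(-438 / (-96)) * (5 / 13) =735898953 / 540176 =1362.33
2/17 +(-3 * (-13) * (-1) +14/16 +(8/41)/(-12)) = -38.02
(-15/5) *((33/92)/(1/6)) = -297/46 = -6.46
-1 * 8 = -8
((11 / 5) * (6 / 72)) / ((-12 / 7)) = -77 / 720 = -0.11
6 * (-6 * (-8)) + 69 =357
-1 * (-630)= 630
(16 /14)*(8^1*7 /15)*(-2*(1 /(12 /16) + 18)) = -7424 /45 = -164.98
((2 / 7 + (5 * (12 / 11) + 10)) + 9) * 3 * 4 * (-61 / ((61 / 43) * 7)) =-982980 / 539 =-1823.71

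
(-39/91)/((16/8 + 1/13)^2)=-169/1701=-0.10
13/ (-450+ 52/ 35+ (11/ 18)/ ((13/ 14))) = -53235/ 1833971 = -0.03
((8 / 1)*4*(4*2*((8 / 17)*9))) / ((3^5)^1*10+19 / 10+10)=184320 / 415123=0.44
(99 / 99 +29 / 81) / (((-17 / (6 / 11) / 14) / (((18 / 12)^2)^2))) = -105 / 34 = -3.09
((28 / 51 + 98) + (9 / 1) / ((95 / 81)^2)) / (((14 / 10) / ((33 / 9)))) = 275.24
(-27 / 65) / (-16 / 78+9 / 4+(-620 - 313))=324 / 726145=0.00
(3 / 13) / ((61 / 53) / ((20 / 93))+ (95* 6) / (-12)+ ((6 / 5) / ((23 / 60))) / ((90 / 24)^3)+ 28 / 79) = -433354500 / 78371607587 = -0.01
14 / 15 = 0.93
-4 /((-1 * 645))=4 /645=0.01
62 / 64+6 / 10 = 1.57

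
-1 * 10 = -10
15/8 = 1.88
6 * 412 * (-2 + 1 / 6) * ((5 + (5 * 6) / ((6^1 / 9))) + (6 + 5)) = -276452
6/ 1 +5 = 11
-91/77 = -13/11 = -1.18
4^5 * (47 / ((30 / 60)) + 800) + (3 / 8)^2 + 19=58590409 / 64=915475.14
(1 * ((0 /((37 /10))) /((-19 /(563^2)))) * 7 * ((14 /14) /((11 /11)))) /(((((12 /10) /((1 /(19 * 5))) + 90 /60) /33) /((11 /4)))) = 0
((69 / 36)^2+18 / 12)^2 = 555025 / 20736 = 26.77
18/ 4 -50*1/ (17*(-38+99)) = 9233/ 2074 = 4.45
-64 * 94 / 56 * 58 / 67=-43616 / 469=-93.00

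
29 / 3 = 9.67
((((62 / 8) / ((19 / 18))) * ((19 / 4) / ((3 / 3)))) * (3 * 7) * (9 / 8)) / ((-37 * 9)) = -5859 / 2368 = -2.47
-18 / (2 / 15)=-135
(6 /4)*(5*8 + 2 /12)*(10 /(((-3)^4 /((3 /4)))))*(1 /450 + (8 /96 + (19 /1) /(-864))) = 330893 /933120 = 0.35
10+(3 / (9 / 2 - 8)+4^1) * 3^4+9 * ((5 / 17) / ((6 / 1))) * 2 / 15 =31491 / 119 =264.63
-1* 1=-1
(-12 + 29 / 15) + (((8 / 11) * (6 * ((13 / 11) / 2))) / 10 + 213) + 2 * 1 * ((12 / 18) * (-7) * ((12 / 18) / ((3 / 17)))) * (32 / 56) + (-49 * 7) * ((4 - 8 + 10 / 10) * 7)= 120651013 / 16335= 7386.04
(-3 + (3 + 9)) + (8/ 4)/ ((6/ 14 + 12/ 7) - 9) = 209/ 24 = 8.71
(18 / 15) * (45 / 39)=18 / 13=1.38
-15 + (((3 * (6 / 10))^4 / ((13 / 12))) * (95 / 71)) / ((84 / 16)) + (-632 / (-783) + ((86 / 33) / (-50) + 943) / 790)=-5786330602751 / 549529855875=-10.53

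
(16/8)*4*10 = 80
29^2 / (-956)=-841 / 956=-0.88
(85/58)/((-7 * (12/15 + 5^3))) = -25/15022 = -0.00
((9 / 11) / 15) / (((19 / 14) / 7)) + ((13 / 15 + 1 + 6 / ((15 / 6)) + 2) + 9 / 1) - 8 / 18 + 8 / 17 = 2490073 / 159885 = 15.57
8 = 8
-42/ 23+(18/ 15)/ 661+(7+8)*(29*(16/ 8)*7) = 462792678/ 76015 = 6088.18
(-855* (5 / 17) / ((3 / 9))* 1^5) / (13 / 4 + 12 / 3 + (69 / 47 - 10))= 2411100 / 4097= 588.50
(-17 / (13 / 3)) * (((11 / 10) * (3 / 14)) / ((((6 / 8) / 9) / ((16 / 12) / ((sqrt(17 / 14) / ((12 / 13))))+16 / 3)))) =-26928 / 455 - 4752 * sqrt(238) / 5915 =-71.58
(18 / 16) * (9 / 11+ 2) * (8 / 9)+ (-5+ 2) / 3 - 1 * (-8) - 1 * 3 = 75 / 11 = 6.82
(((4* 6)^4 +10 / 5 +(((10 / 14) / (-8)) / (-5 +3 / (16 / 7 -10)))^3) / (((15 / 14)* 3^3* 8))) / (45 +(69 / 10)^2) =33235857328373065 / 2147010458096448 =15.48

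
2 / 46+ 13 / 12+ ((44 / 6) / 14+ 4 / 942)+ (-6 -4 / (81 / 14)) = -41247589 / 8189748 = -5.04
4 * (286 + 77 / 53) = 60940 / 53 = 1149.81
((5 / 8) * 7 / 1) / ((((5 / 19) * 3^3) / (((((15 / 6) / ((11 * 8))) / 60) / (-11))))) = -133 / 5018112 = -0.00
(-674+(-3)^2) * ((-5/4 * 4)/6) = 3325/6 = 554.17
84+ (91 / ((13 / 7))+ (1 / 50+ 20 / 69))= 459919 / 3450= 133.31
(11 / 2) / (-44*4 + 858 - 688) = -11 / 12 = -0.92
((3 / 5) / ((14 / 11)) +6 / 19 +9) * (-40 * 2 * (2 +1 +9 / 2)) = -781020 / 133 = -5872.33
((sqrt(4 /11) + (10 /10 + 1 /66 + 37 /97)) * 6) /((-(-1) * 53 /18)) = 216 * sqrt(11) /583 + 160938 /56551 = 4.07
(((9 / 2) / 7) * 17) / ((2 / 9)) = 1377 / 28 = 49.18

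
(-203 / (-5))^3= 8365427 / 125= 66923.42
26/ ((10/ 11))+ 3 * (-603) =-8902/ 5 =-1780.40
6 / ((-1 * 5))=-6 / 5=-1.20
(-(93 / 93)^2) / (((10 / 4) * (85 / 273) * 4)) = -0.32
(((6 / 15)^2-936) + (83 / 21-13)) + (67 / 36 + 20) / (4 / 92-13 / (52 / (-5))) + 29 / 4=-98610889 / 107100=-920.74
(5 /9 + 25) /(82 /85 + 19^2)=19550 /276903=0.07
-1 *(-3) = 3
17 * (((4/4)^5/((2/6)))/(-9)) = -17/3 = -5.67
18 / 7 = 2.57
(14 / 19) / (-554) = -0.00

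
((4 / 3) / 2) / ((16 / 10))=5 / 12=0.42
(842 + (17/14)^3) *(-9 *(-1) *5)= 104191245/2744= 37970.57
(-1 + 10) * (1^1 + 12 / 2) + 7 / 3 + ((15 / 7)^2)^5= 1785316320679 / 847425747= 2106.75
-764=-764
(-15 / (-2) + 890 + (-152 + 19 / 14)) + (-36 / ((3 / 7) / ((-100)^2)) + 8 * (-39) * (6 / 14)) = -5875708 / 7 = -839386.86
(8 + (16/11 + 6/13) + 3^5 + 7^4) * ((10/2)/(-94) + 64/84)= 265467245/141141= 1880.87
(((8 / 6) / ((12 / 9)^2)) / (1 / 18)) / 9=3 / 2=1.50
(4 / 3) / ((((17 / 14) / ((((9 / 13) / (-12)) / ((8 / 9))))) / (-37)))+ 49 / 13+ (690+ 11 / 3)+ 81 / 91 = 700.96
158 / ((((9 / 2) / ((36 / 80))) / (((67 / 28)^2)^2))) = 1591938559 / 3073280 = 517.99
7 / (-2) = -7 / 2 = -3.50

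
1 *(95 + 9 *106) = 1049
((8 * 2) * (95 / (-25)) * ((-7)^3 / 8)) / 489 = 13034 / 2445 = 5.33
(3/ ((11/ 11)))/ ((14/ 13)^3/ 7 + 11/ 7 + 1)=46137/ 42290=1.09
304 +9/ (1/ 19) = 475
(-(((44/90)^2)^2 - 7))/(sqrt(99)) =28470119 * sqrt(11)/135320625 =0.70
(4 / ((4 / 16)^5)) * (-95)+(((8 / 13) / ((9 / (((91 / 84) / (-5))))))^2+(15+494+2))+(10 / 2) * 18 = -7080758771 / 18225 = -388519.00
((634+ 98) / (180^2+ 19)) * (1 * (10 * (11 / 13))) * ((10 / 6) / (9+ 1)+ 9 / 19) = 979660 / 8007493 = 0.12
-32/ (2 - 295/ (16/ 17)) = 512/ 4983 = 0.10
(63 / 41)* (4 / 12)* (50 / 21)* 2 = 100 / 41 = 2.44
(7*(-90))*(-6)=3780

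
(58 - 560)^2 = 252004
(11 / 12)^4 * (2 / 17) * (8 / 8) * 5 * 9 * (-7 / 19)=-512435 / 372096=-1.38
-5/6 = -0.83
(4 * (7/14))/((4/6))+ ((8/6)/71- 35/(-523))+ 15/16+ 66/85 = 727162909/151502640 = 4.80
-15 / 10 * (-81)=243 / 2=121.50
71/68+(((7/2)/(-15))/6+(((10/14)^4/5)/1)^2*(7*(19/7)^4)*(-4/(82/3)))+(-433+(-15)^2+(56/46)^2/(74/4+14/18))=-2357344848754299550229/11384366767242316785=-207.07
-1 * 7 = -7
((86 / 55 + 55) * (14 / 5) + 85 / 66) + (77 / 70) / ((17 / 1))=2240224 / 14025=159.73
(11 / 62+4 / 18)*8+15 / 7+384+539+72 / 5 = 942.74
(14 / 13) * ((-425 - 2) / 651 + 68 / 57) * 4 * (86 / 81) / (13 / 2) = 703136 / 1860651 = 0.38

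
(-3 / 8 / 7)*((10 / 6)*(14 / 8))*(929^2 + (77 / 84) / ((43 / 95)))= -2226651005 / 16512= -134850.47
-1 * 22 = -22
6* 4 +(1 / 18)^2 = 7777 / 324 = 24.00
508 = 508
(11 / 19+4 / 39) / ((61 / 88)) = 44440 / 45201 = 0.98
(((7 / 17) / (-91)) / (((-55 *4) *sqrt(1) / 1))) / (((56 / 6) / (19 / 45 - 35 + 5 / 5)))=-1511 / 20420400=-0.00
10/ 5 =2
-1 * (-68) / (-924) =-17 / 231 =-0.07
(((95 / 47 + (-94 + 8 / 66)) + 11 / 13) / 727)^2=3367452543844 / 214871651567001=0.02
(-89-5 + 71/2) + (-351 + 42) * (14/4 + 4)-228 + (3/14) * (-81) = -36699/14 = -2621.36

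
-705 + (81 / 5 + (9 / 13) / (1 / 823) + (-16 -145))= -18202 / 65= -280.03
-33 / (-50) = 33 / 50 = 0.66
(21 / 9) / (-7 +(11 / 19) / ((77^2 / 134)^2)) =-425032223 / 1275042801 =-0.33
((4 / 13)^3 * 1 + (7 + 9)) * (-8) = -281728 / 2197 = -128.23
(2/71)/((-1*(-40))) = 1/1420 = 0.00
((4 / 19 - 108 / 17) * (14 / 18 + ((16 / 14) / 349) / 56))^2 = 56414108673703936 / 2471343294736449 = 22.83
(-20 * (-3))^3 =216000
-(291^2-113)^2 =-7151746624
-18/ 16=-9/ 8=-1.12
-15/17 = -0.88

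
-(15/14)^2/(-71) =0.02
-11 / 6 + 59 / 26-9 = -334 / 39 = -8.56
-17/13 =-1.31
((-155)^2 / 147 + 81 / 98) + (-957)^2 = 38472557 / 42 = 916013.26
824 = 824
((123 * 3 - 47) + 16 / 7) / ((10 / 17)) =3859 / 7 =551.29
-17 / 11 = -1.55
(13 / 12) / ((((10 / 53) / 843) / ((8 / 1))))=193609 / 5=38721.80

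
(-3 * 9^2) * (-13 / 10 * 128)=202176 / 5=40435.20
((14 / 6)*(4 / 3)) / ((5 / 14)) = 392 / 45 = 8.71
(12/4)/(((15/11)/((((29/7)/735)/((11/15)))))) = 29/1715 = 0.02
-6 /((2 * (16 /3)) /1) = -9 /16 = -0.56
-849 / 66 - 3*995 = -65953 / 22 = -2997.86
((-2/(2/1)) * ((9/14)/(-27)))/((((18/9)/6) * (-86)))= -1/1204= -0.00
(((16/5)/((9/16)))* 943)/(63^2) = 241408/178605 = 1.35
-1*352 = -352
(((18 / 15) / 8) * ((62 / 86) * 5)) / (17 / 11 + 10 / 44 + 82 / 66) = 3069 / 17114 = 0.18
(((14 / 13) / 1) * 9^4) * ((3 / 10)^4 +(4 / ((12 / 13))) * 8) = 15925080087 / 65000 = 245001.23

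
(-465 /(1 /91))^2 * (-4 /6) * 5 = -5968530750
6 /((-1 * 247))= -6 /247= -0.02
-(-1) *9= 9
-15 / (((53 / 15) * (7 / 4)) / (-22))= 19800 / 371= 53.37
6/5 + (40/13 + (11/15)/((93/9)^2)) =267587/62465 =4.28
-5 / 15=-1 / 3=-0.33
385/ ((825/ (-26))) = -182/ 15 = -12.13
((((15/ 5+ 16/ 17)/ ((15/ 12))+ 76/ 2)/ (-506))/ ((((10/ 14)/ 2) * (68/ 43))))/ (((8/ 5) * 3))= -15953/ 531760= -0.03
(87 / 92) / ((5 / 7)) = 609 / 460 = 1.32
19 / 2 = 9.50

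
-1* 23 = -23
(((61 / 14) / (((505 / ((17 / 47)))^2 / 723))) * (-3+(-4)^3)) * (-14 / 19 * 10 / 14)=853966389 / 14985115985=0.06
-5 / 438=-0.01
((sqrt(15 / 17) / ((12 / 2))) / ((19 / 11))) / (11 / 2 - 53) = -11 * sqrt(255) / 92055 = -0.00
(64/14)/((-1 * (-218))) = 16/763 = 0.02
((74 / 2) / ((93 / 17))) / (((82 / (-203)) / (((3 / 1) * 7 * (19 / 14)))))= -2426053 / 5084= -477.19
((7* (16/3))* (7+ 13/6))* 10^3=3080000/9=342222.22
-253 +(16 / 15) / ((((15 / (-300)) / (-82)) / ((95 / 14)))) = 243967 / 21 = 11617.48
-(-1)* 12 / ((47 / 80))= 960 / 47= 20.43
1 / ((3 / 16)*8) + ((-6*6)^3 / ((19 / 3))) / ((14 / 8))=-1679350 / 399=-4208.90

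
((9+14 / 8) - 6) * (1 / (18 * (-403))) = -19 / 29016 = -0.00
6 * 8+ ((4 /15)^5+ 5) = 53.00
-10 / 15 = -2 / 3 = -0.67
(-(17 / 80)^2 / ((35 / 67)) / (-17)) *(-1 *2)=-1139 / 112000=-0.01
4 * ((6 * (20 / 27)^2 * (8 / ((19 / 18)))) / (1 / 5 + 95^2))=128000 / 11574819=0.01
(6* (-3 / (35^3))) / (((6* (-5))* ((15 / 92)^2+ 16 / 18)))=228528 / 14949869375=0.00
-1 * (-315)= 315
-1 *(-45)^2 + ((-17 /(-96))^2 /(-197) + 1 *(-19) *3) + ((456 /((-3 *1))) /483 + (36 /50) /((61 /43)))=-927993518204597 /445763404800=-2081.81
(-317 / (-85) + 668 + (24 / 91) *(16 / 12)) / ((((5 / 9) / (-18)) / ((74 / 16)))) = -15580045359 / 154700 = -100711.35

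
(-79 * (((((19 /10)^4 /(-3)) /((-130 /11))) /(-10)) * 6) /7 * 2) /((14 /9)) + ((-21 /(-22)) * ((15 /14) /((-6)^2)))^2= 3.20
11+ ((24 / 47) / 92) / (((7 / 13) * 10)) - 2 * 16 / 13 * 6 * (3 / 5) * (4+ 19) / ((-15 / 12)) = 428045024 / 2459275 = 174.05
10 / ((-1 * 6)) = -5 / 3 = -1.67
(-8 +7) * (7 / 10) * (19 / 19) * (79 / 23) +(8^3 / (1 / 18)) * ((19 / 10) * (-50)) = -875522.40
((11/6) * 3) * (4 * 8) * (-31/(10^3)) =-682/125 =-5.46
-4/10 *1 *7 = -14/5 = -2.80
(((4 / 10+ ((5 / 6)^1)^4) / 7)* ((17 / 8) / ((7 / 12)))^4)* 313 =149454231341 / 21512960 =6947.17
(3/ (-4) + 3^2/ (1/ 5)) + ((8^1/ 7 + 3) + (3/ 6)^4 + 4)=5875/ 112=52.46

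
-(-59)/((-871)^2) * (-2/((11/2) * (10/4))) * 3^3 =-12744/41725255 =-0.00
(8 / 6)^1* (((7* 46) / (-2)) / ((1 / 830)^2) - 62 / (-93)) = -1330954792 / 9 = -147883865.78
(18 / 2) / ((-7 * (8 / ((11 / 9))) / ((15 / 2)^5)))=-4661.34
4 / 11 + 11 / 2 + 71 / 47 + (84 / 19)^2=10048529 / 373274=26.92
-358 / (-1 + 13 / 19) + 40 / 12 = 1137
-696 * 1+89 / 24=-16615 / 24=-692.29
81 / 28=2.89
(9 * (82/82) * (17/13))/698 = 153/9074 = 0.02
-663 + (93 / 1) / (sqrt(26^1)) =-663 + 93*sqrt(26) / 26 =-644.76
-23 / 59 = -0.39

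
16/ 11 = 1.45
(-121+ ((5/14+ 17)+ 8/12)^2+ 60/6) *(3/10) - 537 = -472.84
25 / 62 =0.40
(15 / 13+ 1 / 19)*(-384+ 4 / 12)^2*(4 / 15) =1579162792 / 33345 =47358.31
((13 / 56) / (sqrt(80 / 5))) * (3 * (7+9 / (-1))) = -39 / 112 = -0.35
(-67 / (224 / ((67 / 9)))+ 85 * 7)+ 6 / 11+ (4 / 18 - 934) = -838891 / 2464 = -340.46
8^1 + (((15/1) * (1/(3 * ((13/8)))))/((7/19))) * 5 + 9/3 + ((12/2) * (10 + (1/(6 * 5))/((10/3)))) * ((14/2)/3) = 877687/4550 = 192.90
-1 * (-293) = 293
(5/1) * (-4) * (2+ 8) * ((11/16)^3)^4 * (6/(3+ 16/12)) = -706146384762225/228698418577408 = -3.09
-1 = -1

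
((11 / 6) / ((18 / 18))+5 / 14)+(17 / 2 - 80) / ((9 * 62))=16111 / 7812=2.06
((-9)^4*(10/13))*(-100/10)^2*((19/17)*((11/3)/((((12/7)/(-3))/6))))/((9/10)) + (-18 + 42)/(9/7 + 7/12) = -24129557.29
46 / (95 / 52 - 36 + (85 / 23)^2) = -1265368 / 564333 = -2.24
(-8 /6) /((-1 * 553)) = 4 /1659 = 0.00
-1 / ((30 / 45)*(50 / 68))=-51 / 25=-2.04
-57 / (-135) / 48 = 19 / 2160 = 0.01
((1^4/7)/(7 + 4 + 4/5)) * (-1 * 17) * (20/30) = -170/1239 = -0.14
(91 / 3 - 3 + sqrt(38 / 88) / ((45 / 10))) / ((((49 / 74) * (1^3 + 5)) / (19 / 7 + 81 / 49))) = 30.21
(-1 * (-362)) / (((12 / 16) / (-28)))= -40544 / 3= -13514.67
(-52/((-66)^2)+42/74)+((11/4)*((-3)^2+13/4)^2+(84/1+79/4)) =516.98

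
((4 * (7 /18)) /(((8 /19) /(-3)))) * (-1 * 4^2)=532 /3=177.33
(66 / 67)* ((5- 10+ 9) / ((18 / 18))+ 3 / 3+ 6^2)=2706 / 67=40.39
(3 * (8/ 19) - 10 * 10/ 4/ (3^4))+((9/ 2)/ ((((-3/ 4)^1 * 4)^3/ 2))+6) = 10190/ 1539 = 6.62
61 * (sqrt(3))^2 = 183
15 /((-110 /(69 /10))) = -207 /220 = -0.94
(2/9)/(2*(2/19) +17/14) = 532/3411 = 0.16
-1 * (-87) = 87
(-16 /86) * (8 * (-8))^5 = 199765920.74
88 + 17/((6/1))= 545/6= 90.83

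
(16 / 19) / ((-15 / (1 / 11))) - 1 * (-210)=658334 / 3135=209.99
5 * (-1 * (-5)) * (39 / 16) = 975 / 16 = 60.94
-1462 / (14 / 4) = -2924 / 7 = -417.71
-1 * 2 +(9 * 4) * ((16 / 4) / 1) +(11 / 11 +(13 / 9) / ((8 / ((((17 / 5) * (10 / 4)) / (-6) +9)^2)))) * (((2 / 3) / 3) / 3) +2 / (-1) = 19713541 / 139968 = 140.84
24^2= 576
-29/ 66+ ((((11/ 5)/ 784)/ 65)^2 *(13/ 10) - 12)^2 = 11815720598446073254883153/ 82304755653120000000000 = 143.56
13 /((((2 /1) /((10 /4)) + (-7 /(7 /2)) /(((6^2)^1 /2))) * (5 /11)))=1287 /31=41.52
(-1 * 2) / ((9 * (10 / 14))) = -14 / 45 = -0.31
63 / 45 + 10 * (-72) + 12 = -3533 / 5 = -706.60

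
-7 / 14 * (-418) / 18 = 209 / 18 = 11.61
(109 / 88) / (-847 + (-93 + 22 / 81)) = -8829 / 6698384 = -0.00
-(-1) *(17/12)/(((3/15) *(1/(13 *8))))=2210/3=736.67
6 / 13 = 0.46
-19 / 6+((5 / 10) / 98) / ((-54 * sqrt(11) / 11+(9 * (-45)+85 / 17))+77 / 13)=-536637328897 / 169463725620+4563 * sqrt(11) / 28243954270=-3.17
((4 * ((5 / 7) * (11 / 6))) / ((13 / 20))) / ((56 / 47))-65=-58.24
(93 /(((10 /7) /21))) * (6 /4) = 41013 /20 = 2050.65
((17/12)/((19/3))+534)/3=40601/228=178.07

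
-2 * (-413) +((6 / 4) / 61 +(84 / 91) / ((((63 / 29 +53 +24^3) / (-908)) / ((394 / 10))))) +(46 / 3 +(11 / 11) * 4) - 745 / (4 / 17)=-173798486551 / 74807655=-2323.27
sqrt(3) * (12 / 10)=6 * sqrt(3) / 5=2.08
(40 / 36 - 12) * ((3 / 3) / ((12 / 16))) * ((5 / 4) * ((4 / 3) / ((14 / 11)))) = -1540 / 81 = -19.01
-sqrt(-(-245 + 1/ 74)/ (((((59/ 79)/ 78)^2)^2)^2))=-720869714709768*sqrt(1341546)/ 448342357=-1862300646.25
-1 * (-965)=965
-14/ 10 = -7/ 5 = -1.40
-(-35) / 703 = 35 / 703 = 0.05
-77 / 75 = -1.03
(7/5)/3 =7/15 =0.47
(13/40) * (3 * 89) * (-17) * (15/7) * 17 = -3009357/56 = -53738.52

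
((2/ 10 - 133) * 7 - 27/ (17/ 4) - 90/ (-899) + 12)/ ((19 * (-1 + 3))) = -35298107/ 1451885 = -24.31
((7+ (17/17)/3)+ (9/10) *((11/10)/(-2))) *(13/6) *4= 53339/900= 59.27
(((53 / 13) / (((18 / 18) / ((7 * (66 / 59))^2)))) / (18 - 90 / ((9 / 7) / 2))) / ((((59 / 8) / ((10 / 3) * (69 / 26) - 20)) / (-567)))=-3720239273520 / 2117252111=-1757.11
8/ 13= 0.62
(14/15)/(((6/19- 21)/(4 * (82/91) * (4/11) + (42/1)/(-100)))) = -847001/21074625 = -0.04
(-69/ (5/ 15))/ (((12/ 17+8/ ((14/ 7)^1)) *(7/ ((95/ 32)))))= -18.66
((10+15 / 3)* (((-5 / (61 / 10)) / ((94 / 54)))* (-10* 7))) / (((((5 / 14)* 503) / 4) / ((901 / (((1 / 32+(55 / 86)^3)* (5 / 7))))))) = 50950595222553600 / 1074375339707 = 47423.46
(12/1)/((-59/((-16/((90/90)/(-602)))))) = -115584/59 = -1959.05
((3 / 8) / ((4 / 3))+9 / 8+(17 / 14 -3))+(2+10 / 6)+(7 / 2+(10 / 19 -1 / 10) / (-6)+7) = 875639 / 63840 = 13.72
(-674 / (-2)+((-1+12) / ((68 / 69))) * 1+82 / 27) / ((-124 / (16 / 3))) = -644801 / 42687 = -15.11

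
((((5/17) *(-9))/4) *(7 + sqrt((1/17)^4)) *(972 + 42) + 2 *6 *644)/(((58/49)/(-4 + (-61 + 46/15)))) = -112883613094/712385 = -158458.72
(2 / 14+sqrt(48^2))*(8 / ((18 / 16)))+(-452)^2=12892720 / 63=204646.35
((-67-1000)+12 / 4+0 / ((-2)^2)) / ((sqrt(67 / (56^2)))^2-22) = 3336704 / 68925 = 48.41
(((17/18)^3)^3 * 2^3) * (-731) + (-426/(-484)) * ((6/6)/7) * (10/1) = -73398107267722789/21001289867712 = -3494.93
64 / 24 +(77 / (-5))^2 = 17987 / 75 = 239.83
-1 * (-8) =8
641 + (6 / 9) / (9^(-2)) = 695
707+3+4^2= 726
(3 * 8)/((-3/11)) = -88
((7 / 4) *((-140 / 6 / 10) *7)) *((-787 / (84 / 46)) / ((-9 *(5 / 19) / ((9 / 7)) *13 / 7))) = -16852031 / 4680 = -3600.86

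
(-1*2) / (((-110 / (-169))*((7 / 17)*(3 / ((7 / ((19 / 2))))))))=-5746 / 3135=-1.83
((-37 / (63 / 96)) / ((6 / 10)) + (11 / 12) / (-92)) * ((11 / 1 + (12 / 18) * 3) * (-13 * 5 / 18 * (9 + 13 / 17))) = 152809506785 / 3547152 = 43079.49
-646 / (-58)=323 / 29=11.14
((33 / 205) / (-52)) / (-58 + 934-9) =-11 / 3080740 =-0.00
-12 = -12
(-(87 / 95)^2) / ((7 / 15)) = -1.80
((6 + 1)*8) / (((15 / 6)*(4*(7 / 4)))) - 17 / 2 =-53 / 10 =-5.30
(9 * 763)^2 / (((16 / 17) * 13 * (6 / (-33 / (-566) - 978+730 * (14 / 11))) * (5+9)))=-11610325691685 / 5180032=-2241361.77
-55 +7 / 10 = -543 / 10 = -54.30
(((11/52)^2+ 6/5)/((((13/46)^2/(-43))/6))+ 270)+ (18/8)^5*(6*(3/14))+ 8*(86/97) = -364374032007067/99291745280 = -3669.73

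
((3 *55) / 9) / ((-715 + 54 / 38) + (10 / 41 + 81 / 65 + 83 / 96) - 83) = -89117600 / 3860692591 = -0.02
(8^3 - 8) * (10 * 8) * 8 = 322560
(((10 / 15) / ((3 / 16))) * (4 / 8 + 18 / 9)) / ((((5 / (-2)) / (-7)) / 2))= 448 / 9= 49.78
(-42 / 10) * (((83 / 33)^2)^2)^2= -15766045624973287 / 2344014363735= -6726.09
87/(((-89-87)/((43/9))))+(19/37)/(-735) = -3769133/1595440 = -2.36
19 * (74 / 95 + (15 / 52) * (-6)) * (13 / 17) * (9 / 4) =-21159 / 680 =-31.12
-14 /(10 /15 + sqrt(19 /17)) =-8.12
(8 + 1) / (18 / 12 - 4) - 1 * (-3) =-3 / 5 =-0.60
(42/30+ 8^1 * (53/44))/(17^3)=607/270215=0.00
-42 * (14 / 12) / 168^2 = -1 / 576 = -0.00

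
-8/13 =-0.62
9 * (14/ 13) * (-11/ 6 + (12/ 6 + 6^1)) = 777/ 13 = 59.77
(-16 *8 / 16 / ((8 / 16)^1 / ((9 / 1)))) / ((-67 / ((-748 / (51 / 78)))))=-164736 / 67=-2458.75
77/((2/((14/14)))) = 38.50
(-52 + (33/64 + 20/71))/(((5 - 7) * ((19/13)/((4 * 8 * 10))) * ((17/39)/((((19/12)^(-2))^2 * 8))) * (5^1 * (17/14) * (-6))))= -22829730094080/50807075381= -449.34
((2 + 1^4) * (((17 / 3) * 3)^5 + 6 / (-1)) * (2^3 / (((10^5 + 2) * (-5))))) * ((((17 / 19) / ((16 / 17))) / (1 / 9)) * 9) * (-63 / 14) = 15743980449 / 666680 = 23615.50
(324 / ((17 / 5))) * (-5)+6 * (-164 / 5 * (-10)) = 25356 / 17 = 1491.53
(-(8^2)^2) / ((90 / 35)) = -14336 / 9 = -1592.89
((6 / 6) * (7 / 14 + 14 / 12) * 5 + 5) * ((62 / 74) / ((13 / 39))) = 1240 / 37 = 33.51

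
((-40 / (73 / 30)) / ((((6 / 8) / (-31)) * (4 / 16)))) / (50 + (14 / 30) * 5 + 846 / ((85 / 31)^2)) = 16.49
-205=-205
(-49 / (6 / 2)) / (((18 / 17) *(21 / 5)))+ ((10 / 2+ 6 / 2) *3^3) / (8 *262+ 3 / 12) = -1616369 / 452790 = -3.57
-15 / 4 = -3.75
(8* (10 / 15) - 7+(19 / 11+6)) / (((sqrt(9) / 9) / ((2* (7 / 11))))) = 2800 / 121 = 23.14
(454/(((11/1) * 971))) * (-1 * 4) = -1816/10681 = -0.17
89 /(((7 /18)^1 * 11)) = 1602 /77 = 20.81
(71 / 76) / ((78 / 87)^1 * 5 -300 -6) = -2059 / 664544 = -0.00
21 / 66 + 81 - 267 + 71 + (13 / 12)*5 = -14423 / 132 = -109.27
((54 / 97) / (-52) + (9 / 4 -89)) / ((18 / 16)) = -875242 / 11349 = -77.12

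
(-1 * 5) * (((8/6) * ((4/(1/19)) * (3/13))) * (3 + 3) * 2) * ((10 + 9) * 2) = -693120/13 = -53316.92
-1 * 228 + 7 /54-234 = -24941 /54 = -461.87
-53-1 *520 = -573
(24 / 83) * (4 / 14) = 48 / 581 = 0.08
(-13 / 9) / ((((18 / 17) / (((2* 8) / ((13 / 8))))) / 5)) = -5440 / 81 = -67.16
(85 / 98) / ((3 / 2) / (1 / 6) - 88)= -85 / 7742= -0.01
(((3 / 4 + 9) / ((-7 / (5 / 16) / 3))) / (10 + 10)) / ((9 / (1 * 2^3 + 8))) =-0.12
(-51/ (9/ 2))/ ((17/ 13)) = -26/ 3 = -8.67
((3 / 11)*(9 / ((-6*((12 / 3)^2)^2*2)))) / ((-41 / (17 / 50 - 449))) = -201897 / 23091200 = -0.01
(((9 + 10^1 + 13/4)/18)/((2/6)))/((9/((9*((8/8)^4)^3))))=89/24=3.71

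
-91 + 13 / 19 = -1716 / 19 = -90.32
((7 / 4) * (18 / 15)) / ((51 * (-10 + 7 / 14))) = -7 / 1615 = -0.00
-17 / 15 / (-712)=17 / 10680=0.00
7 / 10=0.70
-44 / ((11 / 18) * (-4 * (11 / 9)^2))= 1458 / 121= 12.05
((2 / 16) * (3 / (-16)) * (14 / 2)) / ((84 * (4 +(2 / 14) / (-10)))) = -35 / 71424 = -0.00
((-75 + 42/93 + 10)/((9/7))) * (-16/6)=37352/279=133.88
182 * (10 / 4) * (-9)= -4095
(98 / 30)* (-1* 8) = -392 / 15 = -26.13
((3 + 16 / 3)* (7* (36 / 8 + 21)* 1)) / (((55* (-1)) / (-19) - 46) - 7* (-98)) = 1615 / 698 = 2.31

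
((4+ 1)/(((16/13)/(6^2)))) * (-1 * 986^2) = -142183665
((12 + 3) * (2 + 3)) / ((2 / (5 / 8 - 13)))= -7425 / 16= -464.06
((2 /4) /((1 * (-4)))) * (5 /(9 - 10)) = 5 /8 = 0.62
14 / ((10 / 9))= 63 / 5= 12.60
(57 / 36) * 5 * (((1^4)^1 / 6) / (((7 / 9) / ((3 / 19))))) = 15 / 56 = 0.27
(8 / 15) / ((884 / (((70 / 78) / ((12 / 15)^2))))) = 0.00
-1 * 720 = -720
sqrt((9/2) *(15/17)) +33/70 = 33/70 +3 *sqrt(510)/34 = 2.46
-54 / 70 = -27 / 35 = -0.77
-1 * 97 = -97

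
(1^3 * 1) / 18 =1 / 18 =0.06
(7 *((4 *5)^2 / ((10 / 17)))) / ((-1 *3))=-1586.67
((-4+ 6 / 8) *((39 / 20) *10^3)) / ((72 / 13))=-1144.27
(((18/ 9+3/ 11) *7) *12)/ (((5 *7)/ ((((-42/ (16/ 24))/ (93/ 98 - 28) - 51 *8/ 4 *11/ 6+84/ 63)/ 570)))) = -2916170/ 1662177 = -1.75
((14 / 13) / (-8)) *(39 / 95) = -21 / 380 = -0.06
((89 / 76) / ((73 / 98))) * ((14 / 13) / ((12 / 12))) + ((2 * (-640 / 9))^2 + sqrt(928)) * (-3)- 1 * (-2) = -29540192497 / 486837- 12 * sqrt(58) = -60769.18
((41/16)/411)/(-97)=-41/637872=-0.00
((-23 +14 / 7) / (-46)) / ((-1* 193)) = -21 / 8878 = -0.00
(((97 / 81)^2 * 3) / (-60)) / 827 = -9409 / 108518940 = -0.00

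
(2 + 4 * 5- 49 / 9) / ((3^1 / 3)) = 149 / 9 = 16.56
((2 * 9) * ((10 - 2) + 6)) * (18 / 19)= 4536 / 19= 238.74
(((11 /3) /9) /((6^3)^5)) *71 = 781 /12694994583552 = 0.00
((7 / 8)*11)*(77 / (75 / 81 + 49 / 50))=4002075 / 10292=388.85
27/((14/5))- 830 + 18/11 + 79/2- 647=-109819/77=-1426.22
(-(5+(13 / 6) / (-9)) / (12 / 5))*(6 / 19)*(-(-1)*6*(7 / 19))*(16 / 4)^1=-17990 / 3249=-5.54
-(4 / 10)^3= -0.06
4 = 4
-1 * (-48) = 48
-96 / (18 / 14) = -74.67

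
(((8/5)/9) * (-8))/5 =-64/225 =-0.28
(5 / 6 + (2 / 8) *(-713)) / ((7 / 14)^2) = -709.67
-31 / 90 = -0.34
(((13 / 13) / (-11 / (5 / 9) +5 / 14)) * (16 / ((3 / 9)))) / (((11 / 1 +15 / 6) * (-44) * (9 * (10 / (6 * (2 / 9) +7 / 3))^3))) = 1694 / 74412675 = 0.00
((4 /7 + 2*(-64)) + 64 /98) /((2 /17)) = -52802 /49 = -1077.59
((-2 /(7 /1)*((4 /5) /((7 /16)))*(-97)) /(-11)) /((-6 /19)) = 117952 /8085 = 14.59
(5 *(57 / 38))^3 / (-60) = -225 / 32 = -7.03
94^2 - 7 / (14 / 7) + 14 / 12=26501 / 3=8833.67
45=45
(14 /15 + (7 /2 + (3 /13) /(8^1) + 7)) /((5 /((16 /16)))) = 17881 /7800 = 2.29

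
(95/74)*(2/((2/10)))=475/37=12.84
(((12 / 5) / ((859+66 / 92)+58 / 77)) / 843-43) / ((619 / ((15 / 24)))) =-184132037437 / 4241032183944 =-0.04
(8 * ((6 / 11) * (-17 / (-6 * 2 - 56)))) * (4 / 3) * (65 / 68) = 260 / 187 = 1.39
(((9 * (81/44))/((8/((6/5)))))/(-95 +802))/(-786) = -729/163005920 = -0.00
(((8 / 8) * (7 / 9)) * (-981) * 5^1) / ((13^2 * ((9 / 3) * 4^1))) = -3815 / 2028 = -1.88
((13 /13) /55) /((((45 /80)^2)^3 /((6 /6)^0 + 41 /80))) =11534336 /13286025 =0.87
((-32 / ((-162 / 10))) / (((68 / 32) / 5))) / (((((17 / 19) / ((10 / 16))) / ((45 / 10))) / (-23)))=-874000 / 2601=-336.02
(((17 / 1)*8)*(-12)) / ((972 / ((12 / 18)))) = -272 / 243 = -1.12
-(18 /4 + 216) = -441 /2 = -220.50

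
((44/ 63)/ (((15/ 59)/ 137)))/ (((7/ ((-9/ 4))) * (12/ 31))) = -2756303/ 8820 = -312.51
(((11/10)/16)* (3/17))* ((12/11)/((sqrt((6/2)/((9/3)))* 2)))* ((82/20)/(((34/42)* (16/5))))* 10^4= 104.74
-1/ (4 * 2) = -1/ 8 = -0.12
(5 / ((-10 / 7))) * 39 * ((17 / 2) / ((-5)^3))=4641 / 500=9.28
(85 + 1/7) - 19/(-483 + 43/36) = 10342408/121415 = 85.18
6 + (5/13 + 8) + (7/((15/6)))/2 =1026/65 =15.78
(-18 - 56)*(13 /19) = -962 /19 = -50.63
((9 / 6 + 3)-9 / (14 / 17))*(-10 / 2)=225 / 7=32.14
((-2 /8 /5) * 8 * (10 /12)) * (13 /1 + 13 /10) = -143 /30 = -4.77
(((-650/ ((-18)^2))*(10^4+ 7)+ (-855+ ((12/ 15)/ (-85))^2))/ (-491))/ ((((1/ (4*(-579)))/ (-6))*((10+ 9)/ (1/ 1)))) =472819535361476/ 15165455625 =31177.40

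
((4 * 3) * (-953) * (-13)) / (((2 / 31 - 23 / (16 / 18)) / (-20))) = 737393280 / 6401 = 115199.70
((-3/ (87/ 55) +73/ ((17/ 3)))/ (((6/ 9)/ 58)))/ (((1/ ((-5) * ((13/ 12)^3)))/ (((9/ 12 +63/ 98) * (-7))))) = 96678985/ 1632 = 59239.57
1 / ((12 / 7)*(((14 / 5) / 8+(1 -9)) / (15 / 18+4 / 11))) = -2765 / 30294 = -0.09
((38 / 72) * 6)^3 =6859 / 216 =31.75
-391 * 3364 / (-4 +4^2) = -328831 / 3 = -109610.33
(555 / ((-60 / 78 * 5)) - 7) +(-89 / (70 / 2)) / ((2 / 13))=-5874 / 35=-167.83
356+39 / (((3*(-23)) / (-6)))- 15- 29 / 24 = 189437 / 552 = 343.18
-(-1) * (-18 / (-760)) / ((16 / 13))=117 / 6080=0.02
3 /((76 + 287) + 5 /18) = 54 /6539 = 0.01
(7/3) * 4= 28/3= 9.33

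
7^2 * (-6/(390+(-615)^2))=-98/126205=-0.00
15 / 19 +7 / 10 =283 / 190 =1.49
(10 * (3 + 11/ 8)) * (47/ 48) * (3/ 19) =8225/ 1216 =6.76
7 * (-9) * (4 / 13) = -252 / 13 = -19.38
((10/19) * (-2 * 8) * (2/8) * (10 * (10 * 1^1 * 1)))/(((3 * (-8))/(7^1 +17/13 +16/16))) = 60500/741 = 81.65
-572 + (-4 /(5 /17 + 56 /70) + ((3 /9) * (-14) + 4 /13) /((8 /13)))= -216779 /372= -582.74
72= 72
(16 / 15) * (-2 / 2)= -1.07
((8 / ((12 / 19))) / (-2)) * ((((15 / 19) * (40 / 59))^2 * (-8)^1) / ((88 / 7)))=840000 / 727529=1.15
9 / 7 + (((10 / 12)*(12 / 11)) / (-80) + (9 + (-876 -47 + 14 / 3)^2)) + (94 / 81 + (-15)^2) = 42090895753 / 49896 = 843572.55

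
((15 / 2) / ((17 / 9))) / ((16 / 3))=405 / 544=0.74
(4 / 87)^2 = 16 / 7569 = 0.00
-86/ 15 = -5.73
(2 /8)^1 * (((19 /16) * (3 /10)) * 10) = 57 /64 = 0.89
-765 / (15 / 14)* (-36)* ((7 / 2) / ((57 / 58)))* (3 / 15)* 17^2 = 502658856 / 95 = 5291145.85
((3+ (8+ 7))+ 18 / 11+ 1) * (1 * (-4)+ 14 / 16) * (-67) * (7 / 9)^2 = 18631025 / 7128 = 2613.78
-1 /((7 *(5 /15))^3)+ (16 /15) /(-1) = -5893 /5145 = -1.15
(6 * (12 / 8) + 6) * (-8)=-120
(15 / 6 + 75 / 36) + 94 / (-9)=-211 / 36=-5.86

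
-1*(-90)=90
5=5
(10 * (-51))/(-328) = 255/164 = 1.55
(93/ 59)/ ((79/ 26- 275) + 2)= -2418/ 414121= -0.01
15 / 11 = 1.36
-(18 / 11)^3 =-5832 / 1331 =-4.38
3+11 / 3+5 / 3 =25 / 3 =8.33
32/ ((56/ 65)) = 260/ 7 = 37.14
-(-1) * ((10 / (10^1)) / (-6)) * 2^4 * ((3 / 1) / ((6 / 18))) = -24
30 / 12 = 5 / 2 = 2.50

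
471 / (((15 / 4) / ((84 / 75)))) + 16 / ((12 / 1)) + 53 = 73127 / 375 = 195.01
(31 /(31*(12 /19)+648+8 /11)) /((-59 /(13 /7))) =-0.00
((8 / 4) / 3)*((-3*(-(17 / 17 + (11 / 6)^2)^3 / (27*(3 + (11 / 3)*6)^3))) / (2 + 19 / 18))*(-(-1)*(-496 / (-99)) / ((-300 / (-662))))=39708972073 / 27909878906250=0.00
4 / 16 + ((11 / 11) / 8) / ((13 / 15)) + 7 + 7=1497 / 104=14.39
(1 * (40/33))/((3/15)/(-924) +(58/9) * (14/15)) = 50400/250087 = 0.20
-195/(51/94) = -6110/17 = -359.41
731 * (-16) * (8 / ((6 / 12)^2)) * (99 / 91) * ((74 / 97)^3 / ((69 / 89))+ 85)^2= -119558097591092904663552512 / 40098439345277131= -2981614734.72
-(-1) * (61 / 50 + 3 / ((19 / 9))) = 2509 / 950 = 2.64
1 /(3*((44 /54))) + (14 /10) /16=437 /880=0.50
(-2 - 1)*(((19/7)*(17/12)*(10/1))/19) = -85/14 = -6.07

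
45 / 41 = 1.10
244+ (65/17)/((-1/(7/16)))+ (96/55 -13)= 3456847/14960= 231.07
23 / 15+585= 8798 / 15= 586.53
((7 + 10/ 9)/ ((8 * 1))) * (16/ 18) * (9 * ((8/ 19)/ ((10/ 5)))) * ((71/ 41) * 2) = 41464/ 7011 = 5.91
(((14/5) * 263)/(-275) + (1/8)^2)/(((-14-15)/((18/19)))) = 2108457/24244000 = 0.09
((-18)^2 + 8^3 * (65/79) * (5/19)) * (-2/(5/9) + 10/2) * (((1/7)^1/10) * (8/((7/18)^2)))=845930304/1838725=460.06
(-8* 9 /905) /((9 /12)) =-0.11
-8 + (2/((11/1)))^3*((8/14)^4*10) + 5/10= -47895005/6391462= -7.49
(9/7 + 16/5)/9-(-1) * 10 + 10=6457/315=20.50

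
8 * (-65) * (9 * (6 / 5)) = -5616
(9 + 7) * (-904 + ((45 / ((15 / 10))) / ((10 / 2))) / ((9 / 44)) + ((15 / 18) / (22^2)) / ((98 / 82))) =-82974242 / 5929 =-13994.64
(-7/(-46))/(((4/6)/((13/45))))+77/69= 1631/1380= 1.18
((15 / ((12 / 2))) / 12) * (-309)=-515 / 8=-64.38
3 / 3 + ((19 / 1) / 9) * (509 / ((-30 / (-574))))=2775712 / 135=20560.83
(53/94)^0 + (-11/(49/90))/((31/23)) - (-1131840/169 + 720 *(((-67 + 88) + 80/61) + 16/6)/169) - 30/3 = 102833088531/15659371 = 6566.87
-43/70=-0.61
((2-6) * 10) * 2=-80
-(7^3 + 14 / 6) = -1036 / 3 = -345.33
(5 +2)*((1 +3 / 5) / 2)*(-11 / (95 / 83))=-25564 / 475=-53.82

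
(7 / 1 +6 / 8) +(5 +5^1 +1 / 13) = 927 / 52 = 17.83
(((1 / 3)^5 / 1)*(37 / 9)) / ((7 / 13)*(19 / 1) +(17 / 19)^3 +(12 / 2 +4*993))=3299179 / 777877500654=0.00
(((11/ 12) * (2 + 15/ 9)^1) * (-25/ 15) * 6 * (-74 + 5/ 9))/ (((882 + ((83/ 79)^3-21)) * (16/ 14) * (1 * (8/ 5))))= 6900906645325/ 4407212498688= 1.57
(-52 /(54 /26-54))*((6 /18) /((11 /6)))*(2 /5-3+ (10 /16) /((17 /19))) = -72839 /210375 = -0.35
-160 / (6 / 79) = -6320 / 3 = -2106.67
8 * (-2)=-16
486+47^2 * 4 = 9322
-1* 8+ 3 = -5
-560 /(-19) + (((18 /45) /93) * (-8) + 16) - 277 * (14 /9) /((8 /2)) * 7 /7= -3301619 /53010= -62.28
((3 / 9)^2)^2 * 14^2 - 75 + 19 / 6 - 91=-25987 / 162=-160.41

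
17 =17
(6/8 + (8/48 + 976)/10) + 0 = 2951/30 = 98.37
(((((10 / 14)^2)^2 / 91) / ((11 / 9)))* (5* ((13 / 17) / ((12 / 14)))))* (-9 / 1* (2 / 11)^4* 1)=-675000 / 6573618667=-0.00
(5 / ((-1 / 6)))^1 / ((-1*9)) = 10 / 3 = 3.33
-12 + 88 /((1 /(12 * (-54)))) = -57036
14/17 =0.82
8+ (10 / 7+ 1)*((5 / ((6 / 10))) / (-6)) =583 / 126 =4.63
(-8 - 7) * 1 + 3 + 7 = -5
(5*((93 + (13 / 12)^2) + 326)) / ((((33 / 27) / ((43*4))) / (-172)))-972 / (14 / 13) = -3915650573 / 77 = -50852604.84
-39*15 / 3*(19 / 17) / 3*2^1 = -2470 / 17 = -145.29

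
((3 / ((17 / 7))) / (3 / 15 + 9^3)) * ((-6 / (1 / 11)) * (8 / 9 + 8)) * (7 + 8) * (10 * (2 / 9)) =-3080000 / 92973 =-33.13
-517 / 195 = -2.65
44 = 44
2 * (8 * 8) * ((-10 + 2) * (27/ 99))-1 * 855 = -12477/ 11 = -1134.27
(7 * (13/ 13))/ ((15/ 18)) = 42/ 5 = 8.40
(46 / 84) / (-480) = -23 / 20160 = -0.00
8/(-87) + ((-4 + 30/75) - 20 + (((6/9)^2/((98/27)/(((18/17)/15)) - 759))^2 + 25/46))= -380391608957209/16432685216490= -23.15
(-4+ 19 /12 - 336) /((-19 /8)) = 8122 /57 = 142.49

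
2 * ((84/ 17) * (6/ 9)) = 112/ 17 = 6.59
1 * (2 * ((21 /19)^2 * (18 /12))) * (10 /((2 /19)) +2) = 128331 /361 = 355.49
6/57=2/19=0.11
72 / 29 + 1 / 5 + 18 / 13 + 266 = 509077 / 1885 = 270.07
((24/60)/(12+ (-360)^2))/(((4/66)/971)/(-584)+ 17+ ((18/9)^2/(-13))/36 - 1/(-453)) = 9183459714/50568314787677575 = 0.00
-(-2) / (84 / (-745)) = -745 / 42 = -17.74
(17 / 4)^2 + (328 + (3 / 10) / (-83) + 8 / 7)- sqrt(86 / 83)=16137937 / 46480- sqrt(7138) / 83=346.18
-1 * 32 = -32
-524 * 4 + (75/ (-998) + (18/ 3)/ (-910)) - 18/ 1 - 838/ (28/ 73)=-4298.87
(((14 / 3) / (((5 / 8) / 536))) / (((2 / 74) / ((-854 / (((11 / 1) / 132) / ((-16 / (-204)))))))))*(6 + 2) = -242802065408 / 255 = -952164962.38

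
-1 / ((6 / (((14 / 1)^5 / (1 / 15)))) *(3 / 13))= -17479280 / 3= -5826426.67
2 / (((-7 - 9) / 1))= -1 / 8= -0.12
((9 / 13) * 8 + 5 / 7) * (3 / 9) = 569 / 273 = 2.08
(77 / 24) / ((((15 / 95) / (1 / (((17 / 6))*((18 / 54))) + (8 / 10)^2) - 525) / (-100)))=528143 / 864081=0.61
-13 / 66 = -0.20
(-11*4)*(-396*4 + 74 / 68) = 1184018 / 17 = 69648.12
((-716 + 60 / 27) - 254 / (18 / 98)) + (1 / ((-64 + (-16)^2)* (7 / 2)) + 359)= -389237 / 224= -1737.67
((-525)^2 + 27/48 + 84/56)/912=77369/256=302.22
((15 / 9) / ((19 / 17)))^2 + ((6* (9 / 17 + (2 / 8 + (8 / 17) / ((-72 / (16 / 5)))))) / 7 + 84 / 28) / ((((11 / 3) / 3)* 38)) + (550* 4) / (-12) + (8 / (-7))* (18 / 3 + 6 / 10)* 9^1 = -21172560349 / 85058820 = -248.92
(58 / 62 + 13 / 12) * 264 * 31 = 16522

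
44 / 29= 1.52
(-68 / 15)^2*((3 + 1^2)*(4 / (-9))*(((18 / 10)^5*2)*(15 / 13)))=-323606016 / 203125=-1593.14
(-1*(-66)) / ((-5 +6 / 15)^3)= -8250 / 12167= -0.68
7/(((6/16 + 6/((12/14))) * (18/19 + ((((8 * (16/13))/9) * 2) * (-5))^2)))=1040364/132227437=0.01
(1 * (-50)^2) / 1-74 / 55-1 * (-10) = 137976 / 55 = 2508.65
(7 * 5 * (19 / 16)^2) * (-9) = -113715 / 256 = -444.20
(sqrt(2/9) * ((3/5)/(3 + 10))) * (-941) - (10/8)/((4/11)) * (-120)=825/2 - 941 * sqrt(2)/65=392.03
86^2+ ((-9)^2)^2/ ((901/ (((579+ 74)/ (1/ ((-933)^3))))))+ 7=-3861920759150.74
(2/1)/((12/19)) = 19/6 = 3.17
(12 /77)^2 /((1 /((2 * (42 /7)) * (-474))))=-819072 /5929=-138.15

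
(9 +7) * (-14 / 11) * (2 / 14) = -32 / 11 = -2.91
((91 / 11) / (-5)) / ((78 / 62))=-1.32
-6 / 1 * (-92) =552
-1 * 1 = -1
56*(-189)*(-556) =5884704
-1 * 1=-1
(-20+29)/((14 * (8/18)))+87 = 4953/56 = 88.45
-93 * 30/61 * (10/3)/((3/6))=-18600/61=-304.92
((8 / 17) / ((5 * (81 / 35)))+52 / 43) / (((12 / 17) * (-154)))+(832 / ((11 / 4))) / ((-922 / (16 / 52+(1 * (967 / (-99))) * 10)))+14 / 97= 25394714560459 / 791517998502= 32.08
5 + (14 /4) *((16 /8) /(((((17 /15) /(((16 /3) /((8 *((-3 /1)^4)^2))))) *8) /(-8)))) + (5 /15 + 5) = 1152479 /111537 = 10.33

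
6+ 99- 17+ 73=161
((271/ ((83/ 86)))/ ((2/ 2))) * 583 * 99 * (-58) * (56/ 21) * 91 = -18932571674016/ 83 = -228103273180.92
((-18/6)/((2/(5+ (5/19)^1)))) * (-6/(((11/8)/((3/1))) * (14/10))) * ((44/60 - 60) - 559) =-66772800/1463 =-45641.01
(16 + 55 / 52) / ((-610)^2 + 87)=887 / 19353724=0.00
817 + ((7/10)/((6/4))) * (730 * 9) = 3883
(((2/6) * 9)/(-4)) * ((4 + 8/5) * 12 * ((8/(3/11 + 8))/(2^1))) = -1584/65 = -24.37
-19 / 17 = -1.12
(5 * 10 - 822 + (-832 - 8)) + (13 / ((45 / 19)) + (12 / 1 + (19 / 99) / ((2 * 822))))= -1297581157 / 813780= -1594.51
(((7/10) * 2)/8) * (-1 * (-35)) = 49/8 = 6.12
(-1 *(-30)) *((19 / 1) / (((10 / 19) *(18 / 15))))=902.50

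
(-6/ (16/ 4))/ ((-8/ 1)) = 3/ 16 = 0.19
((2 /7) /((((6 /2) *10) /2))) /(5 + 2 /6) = 1 /280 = 0.00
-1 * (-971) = 971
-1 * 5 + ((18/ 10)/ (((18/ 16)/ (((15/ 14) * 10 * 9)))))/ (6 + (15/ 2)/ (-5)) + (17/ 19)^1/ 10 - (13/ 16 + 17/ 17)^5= 6843493787/ 697303040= 9.81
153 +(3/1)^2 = 162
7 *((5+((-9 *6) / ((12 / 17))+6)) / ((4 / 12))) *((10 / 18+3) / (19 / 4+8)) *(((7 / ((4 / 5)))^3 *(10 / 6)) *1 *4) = -786327500 / 459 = -1713131.81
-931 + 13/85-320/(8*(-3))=-233966/255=-917.51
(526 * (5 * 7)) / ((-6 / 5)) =-46025 / 3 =-15341.67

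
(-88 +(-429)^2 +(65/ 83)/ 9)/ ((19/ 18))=274825912/ 1577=174271.35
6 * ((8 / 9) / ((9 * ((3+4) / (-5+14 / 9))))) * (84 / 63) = -1984 / 5103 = -0.39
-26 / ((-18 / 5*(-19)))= -65 / 171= -0.38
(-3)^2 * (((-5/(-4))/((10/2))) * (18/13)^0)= 9/4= 2.25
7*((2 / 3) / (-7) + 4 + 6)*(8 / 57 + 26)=309920 / 171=1812.40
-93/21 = -31/7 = -4.43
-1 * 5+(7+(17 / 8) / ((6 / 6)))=33 / 8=4.12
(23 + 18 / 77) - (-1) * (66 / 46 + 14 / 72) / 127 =188227957 / 8097012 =23.25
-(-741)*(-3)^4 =60021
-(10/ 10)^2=-1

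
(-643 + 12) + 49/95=-59896/95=-630.48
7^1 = 7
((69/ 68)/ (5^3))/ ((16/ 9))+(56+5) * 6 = 49776621/ 136000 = 366.00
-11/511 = -0.02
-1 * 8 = -8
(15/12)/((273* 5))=1/1092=0.00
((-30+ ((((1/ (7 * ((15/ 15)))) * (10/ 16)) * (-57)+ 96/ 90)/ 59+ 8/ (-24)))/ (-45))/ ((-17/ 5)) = -167411/ 842520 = -0.20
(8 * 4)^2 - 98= 926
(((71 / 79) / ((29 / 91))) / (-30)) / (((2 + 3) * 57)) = -6461 / 19588050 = -0.00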